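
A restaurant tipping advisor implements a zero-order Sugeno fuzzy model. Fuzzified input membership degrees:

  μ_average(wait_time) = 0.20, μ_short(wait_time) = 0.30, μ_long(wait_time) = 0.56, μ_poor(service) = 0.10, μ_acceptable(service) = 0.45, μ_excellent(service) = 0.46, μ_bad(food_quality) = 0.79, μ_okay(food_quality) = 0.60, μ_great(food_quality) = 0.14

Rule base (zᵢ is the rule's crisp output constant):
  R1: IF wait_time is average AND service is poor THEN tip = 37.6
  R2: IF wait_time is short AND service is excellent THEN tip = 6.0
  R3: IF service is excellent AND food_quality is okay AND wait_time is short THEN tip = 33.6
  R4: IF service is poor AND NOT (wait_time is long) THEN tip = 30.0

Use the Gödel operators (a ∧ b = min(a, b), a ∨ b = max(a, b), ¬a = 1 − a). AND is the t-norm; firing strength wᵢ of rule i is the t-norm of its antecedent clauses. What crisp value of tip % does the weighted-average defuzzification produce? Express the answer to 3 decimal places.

23.300

R1 (z=37.6): average=0.20, poor=0.10; AND[min(a, b)] → w = 0.10
R2 (z=6.0): short=0.30, excellent=0.46; AND[min(a, b)] → w = 0.30
R3 (z=33.6): excellent=0.46, okay=0.60, short=0.30; AND[min(a, b)] → w = 0.30
R4 (z=30.0): poor=0.10, ¬long=1−0.56=0.44; AND[min(a, b)] → w = 0.10
Weighted average = (0.10·37.6 + 0.30·6.0 + 0.30·33.6 + 0.10·30.0) / (0.10 + 0.30 + 0.30 + 0.10)
  = 18.6400 / 0.8000 = 23.300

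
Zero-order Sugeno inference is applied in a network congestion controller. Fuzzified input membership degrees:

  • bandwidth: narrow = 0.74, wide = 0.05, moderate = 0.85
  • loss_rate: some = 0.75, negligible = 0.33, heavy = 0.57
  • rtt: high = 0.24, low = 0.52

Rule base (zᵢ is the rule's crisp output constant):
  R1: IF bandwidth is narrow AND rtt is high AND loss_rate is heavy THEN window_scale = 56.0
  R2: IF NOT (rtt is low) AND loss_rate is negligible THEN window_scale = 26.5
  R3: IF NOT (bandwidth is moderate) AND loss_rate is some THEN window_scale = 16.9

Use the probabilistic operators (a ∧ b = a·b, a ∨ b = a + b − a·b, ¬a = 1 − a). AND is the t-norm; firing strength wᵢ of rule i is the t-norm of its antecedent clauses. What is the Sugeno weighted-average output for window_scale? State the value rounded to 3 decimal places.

31.623

R1 (z=56.0): narrow=0.74, high=0.24, heavy=0.57; AND[a·b] → w = 0.1012
R2 (z=26.5): ¬low=1−0.52=0.48, negligible=0.33; AND[a·b] → w = 0.1584
R3 (z=16.9): ¬moderate=1−0.85=0.15, some=0.75; AND[a·b] → w = 0.1125
Weighted average = (0.1012·56.0 + 0.1584·26.5 + 0.1125·16.9) / (0.1012 + 0.1584 + 0.1125)
  = 11.7678 / 0.3721 = 31.623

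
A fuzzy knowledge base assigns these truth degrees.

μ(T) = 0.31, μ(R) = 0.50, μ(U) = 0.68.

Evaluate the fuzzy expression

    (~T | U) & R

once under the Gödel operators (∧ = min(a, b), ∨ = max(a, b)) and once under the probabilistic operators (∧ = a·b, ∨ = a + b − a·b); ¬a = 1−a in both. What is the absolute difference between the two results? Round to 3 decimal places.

Under Gödel:
  ~T = 1 − 0.31 = 0.69
  ~T | U = max(a, b) on (0.69, 0.68) = 0.69
  (~T | U) & R = min(a, b) on (0.69, 0.50) = 0.50
  → value = 0.5000
Under probabilistic:
  ~T = 1 − 0.3100 = 0.6900
  ~T | U = a + b − a·b on (0.6900, 0.6800) = 0.9008
  (~T | U) & R = a·b on (0.9008, 0.5000) = 0.4504
  → value = 0.4504
|0.5000 − 0.4504| = 0.050

0.050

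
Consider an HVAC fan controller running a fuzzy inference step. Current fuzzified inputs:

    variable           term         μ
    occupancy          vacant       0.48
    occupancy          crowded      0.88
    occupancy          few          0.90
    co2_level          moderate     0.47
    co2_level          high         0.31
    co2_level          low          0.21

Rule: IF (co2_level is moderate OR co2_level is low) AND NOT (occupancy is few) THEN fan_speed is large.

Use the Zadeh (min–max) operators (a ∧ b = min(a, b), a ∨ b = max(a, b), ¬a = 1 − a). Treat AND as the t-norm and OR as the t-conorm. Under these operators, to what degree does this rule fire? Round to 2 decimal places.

0.10

firing strength: (moderate=0.47 OR low=0.21) = 0.47; AND[min(a, b)] with ¬few=1−0.90=0.10 → w = 0.10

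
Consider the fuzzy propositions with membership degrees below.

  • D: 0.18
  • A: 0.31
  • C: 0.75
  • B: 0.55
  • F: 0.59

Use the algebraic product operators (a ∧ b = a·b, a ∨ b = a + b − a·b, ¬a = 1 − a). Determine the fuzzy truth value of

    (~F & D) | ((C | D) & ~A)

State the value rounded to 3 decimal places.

~F = 1 − 0.5900 = 0.4100
~F & D = a·b on (0.4100, 0.1800) = 0.0738
C | D = a + b − a·b on (0.7500, 0.1800) = 0.7950
~A = 1 − 0.3100 = 0.6900
(C | D) & ~A = a·b on (0.7950, 0.6900) = 0.5485
(~F & D) | ((C | D) & ~A) = a + b − a·b on (0.0738, 0.5485) = 0.5819

0.582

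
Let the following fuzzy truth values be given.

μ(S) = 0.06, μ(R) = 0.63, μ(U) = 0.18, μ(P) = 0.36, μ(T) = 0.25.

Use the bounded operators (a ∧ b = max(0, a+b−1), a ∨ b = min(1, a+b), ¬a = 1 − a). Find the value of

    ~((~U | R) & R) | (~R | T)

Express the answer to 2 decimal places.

0.99

~U = 1 − 0.18 = 0.82
~U | R = min(1, a+b) on (0.82, 0.63) = 1.00
(~U | R) & R = max(0, a+b−1) on (1.00, 0.63) = 0.63
~((~U | R) & R) = 1 − 0.63 = 0.37
~R = 1 − 0.63 = 0.37
~R | T = min(1, a+b) on (0.37, 0.25) = 0.62
~((~U | R) & R) | (~R | T) = min(1, a+b) on (0.37, 0.62) = 0.99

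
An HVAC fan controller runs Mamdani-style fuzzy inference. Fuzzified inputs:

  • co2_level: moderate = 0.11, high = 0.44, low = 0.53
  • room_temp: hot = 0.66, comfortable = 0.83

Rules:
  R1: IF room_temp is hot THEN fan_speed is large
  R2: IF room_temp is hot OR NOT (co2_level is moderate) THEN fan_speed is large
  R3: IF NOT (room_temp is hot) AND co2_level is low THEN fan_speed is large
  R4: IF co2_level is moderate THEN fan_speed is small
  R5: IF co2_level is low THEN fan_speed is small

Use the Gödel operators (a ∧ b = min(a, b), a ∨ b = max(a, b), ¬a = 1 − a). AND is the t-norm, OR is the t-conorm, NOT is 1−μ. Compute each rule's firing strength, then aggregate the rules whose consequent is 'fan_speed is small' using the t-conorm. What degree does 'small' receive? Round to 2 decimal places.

R1: hot=0.66 → w = 0.66
R2: hot=0.66, ¬moderate=1−0.11=0.89; OR[max(a, b)] → w = 0.89
R3: ¬hot=1−0.66=0.34, low=0.53; AND[min(a, b)] → w = 0.34
R4: moderate=0.11 → w = 0.11
R5: low=0.53 → w = 0.53
Rules with consequent 'small': {R4, R5} → strengths 0.11, 0.53
Aggregate via t-conorm [max(a, b)]: 0.53

0.53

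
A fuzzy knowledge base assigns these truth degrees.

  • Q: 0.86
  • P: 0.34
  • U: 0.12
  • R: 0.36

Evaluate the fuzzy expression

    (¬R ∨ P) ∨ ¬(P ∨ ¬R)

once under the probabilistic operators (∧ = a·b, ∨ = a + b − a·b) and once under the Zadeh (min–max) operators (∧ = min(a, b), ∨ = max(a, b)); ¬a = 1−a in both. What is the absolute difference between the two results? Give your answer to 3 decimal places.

Under probabilistic:
  ¬R = 1 − 0.3600 = 0.6400
  ¬R ∨ P = a + b − a·b on (0.6400, 0.3400) = 0.7624
  ¬R = 1 − 0.3600 = 0.6400
  P ∨ ¬R = a + b − a·b on (0.3400, 0.6400) = 0.7624
  ¬(P ∨ ¬R) = 1 − 0.7624 = 0.2376
  (¬R ∨ P) ∨ ¬(P ∨ ¬R) = a + b − a·b on (0.7624, 0.2376) = 0.8189
  → value = 0.8189
Under Zadeh (min–max):
  ¬R = 1 − 0.36 = 0.64
  ¬R ∨ P = max(a, b) on (0.64, 0.34) = 0.64
  ¬R = 1 − 0.36 = 0.64
  P ∨ ¬R = max(a, b) on (0.34, 0.64) = 0.64
  ¬(P ∨ ¬R) = 1 − 0.64 = 0.36
  (¬R ∨ P) ∨ ¬(P ∨ ¬R) = max(a, b) on (0.64, 0.36) = 0.64
  → value = 0.6400
|0.8189 − 0.6400| = 0.179

0.179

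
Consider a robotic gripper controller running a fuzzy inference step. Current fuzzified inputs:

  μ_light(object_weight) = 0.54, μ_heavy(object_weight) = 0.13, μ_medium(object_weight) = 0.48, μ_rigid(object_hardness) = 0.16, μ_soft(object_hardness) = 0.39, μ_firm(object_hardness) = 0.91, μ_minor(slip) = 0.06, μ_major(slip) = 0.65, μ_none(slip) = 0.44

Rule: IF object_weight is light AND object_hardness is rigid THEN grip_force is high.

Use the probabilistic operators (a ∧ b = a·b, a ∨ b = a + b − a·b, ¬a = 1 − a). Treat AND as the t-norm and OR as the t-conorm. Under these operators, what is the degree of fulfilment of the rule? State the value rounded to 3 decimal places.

0.086

firing strength: light=0.54, rigid=0.16; AND[a·b] → w = 0.0864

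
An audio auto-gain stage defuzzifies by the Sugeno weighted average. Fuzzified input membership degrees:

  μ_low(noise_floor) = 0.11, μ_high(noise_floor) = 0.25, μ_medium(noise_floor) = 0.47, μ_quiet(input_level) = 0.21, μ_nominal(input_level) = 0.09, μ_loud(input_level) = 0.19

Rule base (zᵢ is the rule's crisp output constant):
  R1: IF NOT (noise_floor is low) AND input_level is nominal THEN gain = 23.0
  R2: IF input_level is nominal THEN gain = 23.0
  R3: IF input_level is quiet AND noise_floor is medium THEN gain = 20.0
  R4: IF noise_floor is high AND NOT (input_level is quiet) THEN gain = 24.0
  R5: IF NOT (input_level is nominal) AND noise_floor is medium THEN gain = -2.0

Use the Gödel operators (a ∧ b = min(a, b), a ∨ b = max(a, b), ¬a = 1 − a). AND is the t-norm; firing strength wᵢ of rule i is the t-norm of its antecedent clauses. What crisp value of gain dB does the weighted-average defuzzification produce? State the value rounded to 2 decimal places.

R1 (z=23.0): ¬low=1−0.11=0.89, nominal=0.09; AND[min(a, b)] → w = 0.09
R2 (z=23.0): nominal=0.09 → w = 0.09
R3 (z=20.0): quiet=0.21, medium=0.47; AND[min(a, b)] → w = 0.21
R4 (z=24.0): high=0.25, ¬quiet=1−0.21=0.79; AND[min(a, b)] → w = 0.25
R5 (z=-2.0): ¬nominal=1−0.09=0.91, medium=0.47; AND[min(a, b)] → w = 0.47
Weighted average = (0.09·23.0 + 0.09·23.0 + 0.21·20.0 + 0.25·24.0 + 0.47·-2.0) / (0.09 + 0.09 + 0.21 + 0.25 + 0.47)
  = 13.4000 / 1.1100 = 12.07

12.07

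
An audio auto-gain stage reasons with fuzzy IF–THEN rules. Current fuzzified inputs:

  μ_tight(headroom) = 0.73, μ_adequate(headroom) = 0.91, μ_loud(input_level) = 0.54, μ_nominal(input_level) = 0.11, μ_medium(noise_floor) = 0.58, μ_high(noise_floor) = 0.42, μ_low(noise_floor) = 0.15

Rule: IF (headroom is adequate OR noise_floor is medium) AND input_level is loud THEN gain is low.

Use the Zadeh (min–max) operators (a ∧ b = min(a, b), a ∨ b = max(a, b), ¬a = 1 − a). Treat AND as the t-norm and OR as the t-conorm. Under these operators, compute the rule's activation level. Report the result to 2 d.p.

0.54

firing strength: (adequate=0.91 OR medium=0.58) = 0.91; AND[min(a, b)] with loud=0.54 → w = 0.54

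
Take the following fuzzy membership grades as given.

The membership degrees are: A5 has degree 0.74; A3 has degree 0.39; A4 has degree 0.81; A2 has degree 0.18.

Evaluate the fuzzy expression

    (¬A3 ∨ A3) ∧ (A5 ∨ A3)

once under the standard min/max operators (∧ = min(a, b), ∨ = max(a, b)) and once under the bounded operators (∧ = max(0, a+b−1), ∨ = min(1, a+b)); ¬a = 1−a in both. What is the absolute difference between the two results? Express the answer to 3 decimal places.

Under standard min/max:
  ¬A3 = 1 − 0.39 = 0.61
  ¬A3 ∨ A3 = max(a, b) on (0.61, 0.39) = 0.61
  A5 ∨ A3 = max(a, b) on (0.74, 0.39) = 0.74
  (¬A3 ∨ A3) ∧ (A5 ∨ A3) = min(a, b) on (0.61, 0.74) = 0.61
  → value = 0.6100
Under bounded:
  ¬A3 = 1 − 0.39 = 0.61
  ¬A3 ∨ A3 = min(1, a+b) on (0.61, 0.39) = 1.00
  A5 ∨ A3 = min(1, a+b) on (0.74, 0.39) = 1.00
  (¬A3 ∨ A3) ∧ (A5 ∨ A3) = max(0, a+b−1) on (1.00, 1.00) = 1.00
  → value = 1.0000
|0.6100 − 1.0000| = 0.390

0.390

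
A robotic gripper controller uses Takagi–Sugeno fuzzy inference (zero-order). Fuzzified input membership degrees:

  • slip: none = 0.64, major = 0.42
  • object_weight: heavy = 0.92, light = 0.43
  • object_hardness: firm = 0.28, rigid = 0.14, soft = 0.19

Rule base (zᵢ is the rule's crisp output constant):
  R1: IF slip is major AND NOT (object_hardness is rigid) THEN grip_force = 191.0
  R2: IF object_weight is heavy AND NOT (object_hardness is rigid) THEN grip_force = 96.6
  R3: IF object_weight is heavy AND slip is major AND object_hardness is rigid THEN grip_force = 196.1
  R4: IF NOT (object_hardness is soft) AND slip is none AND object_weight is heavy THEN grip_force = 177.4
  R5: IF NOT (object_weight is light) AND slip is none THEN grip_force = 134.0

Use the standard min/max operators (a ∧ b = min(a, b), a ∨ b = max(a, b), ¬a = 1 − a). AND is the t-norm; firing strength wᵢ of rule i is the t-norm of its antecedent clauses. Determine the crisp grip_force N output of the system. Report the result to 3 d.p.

144.740

R1 (z=191.0): major=0.42, ¬rigid=1−0.14=0.86; AND[min(a, b)] → w = 0.42
R2 (z=96.6): heavy=0.92, ¬rigid=1−0.14=0.86; AND[min(a, b)] → w = 0.86
R3 (z=196.1): heavy=0.92, major=0.42, rigid=0.14; AND[min(a, b)] → w = 0.14
R4 (z=177.4): ¬soft=1−0.19=0.81, none=0.64, heavy=0.92; AND[min(a, b)] → w = 0.64
R5 (z=134.0): ¬light=1−0.43=0.57, none=0.64; AND[min(a, b)] → w = 0.57
Weighted average = (0.42·191.0 + 0.86·96.6 + 0.14·196.1 + 0.64·177.4 + 0.57·134.0) / (0.42 + 0.86 + 0.14 + 0.64 + 0.57)
  = 380.6660 / 2.6300 = 144.740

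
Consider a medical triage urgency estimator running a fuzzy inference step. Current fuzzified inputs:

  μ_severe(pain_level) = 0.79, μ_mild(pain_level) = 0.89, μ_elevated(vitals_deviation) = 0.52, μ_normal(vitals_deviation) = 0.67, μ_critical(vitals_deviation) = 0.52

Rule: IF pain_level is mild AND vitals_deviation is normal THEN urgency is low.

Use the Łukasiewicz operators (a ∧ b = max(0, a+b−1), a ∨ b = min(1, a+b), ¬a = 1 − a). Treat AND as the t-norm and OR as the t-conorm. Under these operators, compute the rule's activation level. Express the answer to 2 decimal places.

0.56

firing strength: mild=0.89, normal=0.67; AND[max(0, a+b−1)] → w = 0.56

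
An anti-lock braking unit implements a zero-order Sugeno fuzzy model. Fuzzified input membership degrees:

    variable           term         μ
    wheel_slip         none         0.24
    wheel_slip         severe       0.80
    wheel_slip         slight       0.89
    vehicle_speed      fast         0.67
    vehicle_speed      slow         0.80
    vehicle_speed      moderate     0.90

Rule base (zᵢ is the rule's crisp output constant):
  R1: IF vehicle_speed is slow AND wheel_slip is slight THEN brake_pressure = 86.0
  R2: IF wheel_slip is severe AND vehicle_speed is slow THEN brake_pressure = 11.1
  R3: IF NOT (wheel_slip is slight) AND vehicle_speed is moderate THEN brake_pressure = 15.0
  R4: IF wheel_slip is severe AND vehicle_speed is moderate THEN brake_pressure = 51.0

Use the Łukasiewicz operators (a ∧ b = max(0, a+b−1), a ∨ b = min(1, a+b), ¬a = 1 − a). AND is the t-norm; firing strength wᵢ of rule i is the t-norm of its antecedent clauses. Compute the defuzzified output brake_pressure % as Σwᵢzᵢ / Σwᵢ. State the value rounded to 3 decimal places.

R1 (z=86.0): slow=0.80, slight=0.89; AND[max(0, a+b−1)] → w = 0.69
R2 (z=11.1): severe=0.80, slow=0.80; AND[max(0, a+b−1)] → w = 0.60
R3 (z=15.0): ¬slight=1−0.89=0.11, moderate=0.90; AND[max(0, a+b−1)] → w = 0.01
R4 (z=51.0): severe=0.80, moderate=0.90; AND[max(0, a+b−1)] → w = 0.70
Weighted average = (0.69·86.0 + 0.60·11.1 + 0.01·15.0 + 0.70·51.0) / (0.69 + 0.60 + 0.01 + 0.70)
  = 101.8500 / 2.0000 = 50.925

50.925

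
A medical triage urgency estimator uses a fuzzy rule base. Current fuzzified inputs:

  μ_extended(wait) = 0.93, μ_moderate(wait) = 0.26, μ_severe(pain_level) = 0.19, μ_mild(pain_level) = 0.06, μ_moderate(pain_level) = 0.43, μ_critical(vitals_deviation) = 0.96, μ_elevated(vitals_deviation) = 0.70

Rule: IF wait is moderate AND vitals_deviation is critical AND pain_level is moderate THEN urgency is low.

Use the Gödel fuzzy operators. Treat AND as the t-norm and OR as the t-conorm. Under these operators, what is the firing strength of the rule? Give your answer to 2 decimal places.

0.26

firing strength: moderate=0.26, critical=0.96, moderate=0.43; AND[min(a, b)] → w = 0.26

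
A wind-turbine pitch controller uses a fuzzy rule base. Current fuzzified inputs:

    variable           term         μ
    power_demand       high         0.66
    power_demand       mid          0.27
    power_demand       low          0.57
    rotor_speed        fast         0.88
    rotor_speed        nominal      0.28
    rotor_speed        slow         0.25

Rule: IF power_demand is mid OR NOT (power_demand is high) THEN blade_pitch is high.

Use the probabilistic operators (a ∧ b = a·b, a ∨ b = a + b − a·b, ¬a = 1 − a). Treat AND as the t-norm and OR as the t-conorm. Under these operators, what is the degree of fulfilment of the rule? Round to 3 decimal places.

0.518

firing strength: mid=0.27, ¬high=1−0.66=0.34; OR[a + b − a·b] → w = 0.5182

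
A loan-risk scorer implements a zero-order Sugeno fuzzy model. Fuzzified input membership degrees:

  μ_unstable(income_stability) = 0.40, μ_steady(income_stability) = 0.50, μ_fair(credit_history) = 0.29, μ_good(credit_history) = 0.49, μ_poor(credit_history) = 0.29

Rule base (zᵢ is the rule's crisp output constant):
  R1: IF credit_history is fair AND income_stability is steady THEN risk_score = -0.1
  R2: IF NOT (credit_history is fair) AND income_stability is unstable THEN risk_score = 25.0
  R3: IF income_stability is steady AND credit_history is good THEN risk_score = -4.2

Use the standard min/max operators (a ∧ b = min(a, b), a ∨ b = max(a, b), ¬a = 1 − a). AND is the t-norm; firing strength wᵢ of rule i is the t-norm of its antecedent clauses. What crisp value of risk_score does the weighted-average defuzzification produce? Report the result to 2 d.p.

R1 (z=-0.1): fair=0.29, steady=0.50; AND[min(a, b)] → w = 0.29
R2 (z=25.0): ¬fair=1−0.29=0.71, unstable=0.40; AND[min(a, b)] → w = 0.40
R3 (z=-4.2): steady=0.50, good=0.49; AND[min(a, b)] → w = 0.49
Weighted average = (0.29·-0.1 + 0.40·25.0 + 0.49·-4.2) / (0.29 + 0.40 + 0.49)
  = 7.9130 / 1.1800 = 6.71

6.71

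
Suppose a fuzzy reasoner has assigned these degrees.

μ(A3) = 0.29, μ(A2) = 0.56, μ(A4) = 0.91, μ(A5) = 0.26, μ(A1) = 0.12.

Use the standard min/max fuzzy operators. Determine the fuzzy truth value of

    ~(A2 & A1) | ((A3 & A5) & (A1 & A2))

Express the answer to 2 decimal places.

A2 & A1 = min(a, b) on (0.56, 0.12) = 0.12
~(A2 & A1) = 1 − 0.12 = 0.88
A3 & A5 = min(a, b) on (0.29, 0.26) = 0.26
A1 & A2 = min(a, b) on (0.12, 0.56) = 0.12
(A3 & A5) & (A1 & A2) = min(a, b) on (0.26, 0.12) = 0.12
~(A2 & A1) | ((A3 & A5) & (A1 & A2)) = max(a, b) on (0.88, 0.12) = 0.88

0.88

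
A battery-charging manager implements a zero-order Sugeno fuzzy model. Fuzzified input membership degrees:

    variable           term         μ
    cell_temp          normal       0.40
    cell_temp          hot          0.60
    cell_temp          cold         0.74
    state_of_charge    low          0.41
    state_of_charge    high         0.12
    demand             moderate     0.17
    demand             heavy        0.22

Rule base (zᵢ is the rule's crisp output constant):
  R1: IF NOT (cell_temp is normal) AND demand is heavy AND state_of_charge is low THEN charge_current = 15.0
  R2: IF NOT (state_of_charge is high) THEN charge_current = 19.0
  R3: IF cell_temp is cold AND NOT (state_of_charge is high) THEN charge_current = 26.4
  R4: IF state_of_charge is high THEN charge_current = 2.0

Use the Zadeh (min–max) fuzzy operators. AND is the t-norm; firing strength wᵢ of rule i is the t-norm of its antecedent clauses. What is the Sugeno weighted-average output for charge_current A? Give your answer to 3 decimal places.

R1 (z=15.0): ¬normal=1−0.40=0.60, heavy=0.22, low=0.41; AND[min(a, b)] → w = 0.22
R2 (z=19.0): ¬high=1−0.12=0.88 → w = 0.88
R3 (z=26.4): cold=0.74, ¬high=1−0.12=0.88; AND[min(a, b)] → w = 0.74
R4 (z=2.0): high=0.12 → w = 0.12
Weighted average = (0.22·15.0 + 0.88·19.0 + 0.74·26.4 + 0.12·2.0) / (0.22 + 0.88 + 0.74 + 0.12)
  = 39.7960 / 1.9600 = 20.304

20.304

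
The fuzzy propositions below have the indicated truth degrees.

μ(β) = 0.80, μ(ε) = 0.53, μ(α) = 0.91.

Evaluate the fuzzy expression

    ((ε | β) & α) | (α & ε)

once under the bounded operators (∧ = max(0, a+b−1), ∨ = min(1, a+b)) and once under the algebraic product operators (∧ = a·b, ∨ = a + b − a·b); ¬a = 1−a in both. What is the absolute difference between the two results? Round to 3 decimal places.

Under bounded:
  ε | β = min(1, a+b) on (0.53, 0.80) = 1.00
  (ε | β) & α = max(0, a+b−1) on (1.00, 0.91) = 0.91
  α & ε = max(0, a+b−1) on (0.91, 0.53) = 0.44
  ((ε | β) & α) | (α & ε) = min(1, a+b) on (0.91, 0.44) = 1.00
  → value = 1.0000
Under algebraic product:
  ε | β = a + b − a·b on (0.5300, 0.8000) = 0.9060
  (ε | β) & α = a·b on (0.9060, 0.9100) = 0.8245
  α & ε = a·b on (0.9100, 0.5300) = 0.4823
  ((ε | β) & α) | (α & ε) = a + b − a·b on (0.8245, 0.4823) = 0.9091
  → value = 0.9091
|1.0000 − 0.9091| = 0.091

0.091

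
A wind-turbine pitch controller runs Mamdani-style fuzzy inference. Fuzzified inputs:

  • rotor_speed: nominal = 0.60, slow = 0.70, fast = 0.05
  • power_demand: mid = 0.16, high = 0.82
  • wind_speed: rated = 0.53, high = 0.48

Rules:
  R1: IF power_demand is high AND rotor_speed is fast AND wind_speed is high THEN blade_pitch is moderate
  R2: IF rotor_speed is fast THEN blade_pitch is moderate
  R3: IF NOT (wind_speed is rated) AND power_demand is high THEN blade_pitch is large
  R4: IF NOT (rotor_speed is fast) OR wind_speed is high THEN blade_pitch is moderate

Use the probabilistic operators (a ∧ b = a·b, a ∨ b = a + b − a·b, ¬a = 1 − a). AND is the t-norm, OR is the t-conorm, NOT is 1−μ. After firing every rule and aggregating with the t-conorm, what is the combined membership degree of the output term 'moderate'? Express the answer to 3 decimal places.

R1: high=0.82, fast=0.05, high=0.48; AND[a·b] → w = 0.0197
R2: fast=0.05 → w = 0.0500
R3: ¬rated=1−0.53=0.47, high=0.82; AND[a·b] → w = 0.3854
R4: ¬fast=1−0.05=0.95, high=0.48; OR[a + b − a·b] → w = 0.9740
Rules with consequent 'moderate': {R1, R2, R4} → strengths 0.0197, 0.0500, 0.9740
Aggregate via t-conorm [a + b − a·b]: 0.9758

0.976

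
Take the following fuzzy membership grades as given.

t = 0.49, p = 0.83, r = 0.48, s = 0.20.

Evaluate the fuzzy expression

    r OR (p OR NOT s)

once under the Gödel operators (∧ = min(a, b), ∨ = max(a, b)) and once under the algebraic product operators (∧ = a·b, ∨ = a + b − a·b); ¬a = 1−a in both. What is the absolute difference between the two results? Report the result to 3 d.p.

0.152

Under Gödel:
  NOT s = 1 − 0.20 = 0.80
  p OR NOT s = max(a, b) on (0.83, 0.80) = 0.83
  r OR (p OR NOT s) = max(a, b) on (0.48, 0.83) = 0.83
  → value = 0.8300
Under algebraic product:
  NOT s = 1 − 0.2000 = 0.8000
  p OR NOT s = a + b − a·b on (0.8300, 0.8000) = 0.9660
  r OR (p OR NOT s) = a + b − a·b on (0.4800, 0.9660) = 0.9823
  → value = 0.9823
|0.8300 − 0.9823| = 0.152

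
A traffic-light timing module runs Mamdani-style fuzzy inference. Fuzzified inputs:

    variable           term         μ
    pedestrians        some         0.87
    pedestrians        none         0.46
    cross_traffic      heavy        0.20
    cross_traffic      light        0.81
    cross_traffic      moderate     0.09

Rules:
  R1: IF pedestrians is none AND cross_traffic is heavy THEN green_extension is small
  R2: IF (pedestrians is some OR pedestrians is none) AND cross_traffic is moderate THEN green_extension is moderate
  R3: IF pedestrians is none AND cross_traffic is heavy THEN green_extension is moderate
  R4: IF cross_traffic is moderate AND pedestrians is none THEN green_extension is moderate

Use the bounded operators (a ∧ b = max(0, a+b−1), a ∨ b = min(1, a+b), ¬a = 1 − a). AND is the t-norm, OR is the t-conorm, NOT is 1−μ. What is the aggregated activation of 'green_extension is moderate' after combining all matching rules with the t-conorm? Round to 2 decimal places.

R1: none=0.46, heavy=0.20; AND[max(0, a+b−1)] → w = 0.00
R2: (some=0.87 OR none=0.46) = 1.00; AND[max(0, a+b−1)] with moderate=0.09 → w = 0.09
R3: none=0.46, heavy=0.20; AND[max(0, a+b−1)] → w = 0.00
R4: moderate=0.09, none=0.46; AND[max(0, a+b−1)] → w = 0.00
Rules with consequent 'moderate': {R2, R3, R4} → strengths 0.09, 0.00, 0.00
Aggregate via t-conorm [min(1, a+b)]: 0.09

0.09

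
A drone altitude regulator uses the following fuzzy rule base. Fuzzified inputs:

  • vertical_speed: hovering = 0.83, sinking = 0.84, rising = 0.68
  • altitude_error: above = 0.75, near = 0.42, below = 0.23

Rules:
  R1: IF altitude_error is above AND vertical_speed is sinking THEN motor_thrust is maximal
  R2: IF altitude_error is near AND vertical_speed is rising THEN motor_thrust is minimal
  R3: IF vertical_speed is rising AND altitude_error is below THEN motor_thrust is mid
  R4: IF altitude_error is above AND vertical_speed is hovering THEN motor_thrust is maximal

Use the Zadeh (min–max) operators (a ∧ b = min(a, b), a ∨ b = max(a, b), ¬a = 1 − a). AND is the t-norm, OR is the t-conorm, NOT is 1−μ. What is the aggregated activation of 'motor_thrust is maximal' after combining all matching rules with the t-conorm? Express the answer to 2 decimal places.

R1: above=0.75, sinking=0.84; AND[min(a, b)] → w = 0.75
R2: near=0.42, rising=0.68; AND[min(a, b)] → w = 0.42
R3: rising=0.68, below=0.23; AND[min(a, b)] → w = 0.23
R4: above=0.75, hovering=0.83; AND[min(a, b)] → w = 0.75
Rules with consequent 'maximal': {R1, R4} → strengths 0.75, 0.75
Aggregate via t-conorm [max(a, b)]: 0.75

0.75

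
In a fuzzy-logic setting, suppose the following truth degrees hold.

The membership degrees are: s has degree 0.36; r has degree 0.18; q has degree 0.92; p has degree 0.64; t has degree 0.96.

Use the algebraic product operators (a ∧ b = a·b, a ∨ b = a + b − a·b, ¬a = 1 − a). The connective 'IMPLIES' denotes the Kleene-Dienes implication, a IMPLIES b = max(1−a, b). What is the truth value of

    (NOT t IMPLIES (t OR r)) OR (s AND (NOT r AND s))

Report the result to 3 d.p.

0.971

NOT t = 1 − 0.9600 = 0.0400
t OR r = a + b − a·b on (0.9600, 0.1800) = 0.9672
NOT t IMPLIES (t OR r)  [Kleene-Dienes: max(1−a, b)] with a=0.0400, b=0.9672 → 0.9672
NOT r = 1 − 0.1800 = 0.8200
NOT r AND s = a·b on (0.8200, 0.3600) = 0.2952
s AND (NOT r AND s) = a·b on (0.3600, 0.2952) = 0.1063
(NOT t IMPLIES (t OR r)) OR (s AND (NOT r AND s)) = a + b − a·b on (0.9672, 0.1063) = 0.9707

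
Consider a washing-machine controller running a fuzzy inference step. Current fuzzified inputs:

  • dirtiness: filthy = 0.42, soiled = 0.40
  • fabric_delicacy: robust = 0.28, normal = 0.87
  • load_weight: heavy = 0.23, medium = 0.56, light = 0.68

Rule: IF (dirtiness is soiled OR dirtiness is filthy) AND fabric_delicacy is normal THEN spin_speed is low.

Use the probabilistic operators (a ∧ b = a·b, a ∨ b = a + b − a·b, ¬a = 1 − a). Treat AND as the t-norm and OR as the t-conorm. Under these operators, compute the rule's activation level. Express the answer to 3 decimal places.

firing strength: (soiled=0.40 OR filthy=0.42) = 0.6520; AND[a·b] with normal=0.87 → w = 0.5672

0.567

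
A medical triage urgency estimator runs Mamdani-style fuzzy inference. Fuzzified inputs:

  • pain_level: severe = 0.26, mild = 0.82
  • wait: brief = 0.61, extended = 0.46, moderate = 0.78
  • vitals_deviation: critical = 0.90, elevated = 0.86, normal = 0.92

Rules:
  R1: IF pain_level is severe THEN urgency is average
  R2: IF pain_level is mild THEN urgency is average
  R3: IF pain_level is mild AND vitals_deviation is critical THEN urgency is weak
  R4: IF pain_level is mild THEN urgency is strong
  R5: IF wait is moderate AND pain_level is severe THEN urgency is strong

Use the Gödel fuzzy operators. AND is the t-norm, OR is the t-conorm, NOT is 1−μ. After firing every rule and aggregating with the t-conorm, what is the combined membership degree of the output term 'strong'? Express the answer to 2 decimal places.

0.82

R1: severe=0.26 → w = 0.26
R2: mild=0.82 → w = 0.82
R3: mild=0.82, critical=0.90; AND[min(a, b)] → w = 0.82
R4: mild=0.82 → w = 0.82
R5: moderate=0.78, severe=0.26; AND[min(a, b)] → w = 0.26
Rules with consequent 'strong': {R4, R5} → strengths 0.82, 0.26
Aggregate via t-conorm [max(a, b)]: 0.82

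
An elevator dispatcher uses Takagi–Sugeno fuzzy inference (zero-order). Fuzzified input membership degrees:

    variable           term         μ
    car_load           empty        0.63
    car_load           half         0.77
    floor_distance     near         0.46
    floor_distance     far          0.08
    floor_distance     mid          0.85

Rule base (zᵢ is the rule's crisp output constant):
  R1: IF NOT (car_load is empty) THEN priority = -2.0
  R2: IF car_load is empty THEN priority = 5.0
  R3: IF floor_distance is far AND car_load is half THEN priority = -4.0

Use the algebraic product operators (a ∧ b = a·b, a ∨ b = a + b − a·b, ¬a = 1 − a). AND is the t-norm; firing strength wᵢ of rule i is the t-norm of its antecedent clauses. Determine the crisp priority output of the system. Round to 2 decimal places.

R1 (z=-2.0): ¬empty=1−0.63=0.37 → w = 0.3700
R2 (z=5.0): empty=0.63 → w = 0.6300
R3 (z=-4.0): far=0.08, half=0.77; AND[a·b] → w = 0.0616
Weighted average = (0.3700·-2.0 + 0.6300·5.0 + 0.0616·-4.0) / (0.3700 + 0.6300 + 0.0616)
  = 2.1636 / 1.0616 = 2.04

2.04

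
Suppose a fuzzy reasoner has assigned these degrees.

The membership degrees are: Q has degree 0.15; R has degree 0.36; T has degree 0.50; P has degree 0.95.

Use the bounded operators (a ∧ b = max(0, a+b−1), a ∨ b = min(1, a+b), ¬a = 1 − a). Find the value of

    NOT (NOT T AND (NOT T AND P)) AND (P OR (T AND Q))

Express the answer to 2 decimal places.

NOT T = 1 − 0.50 = 0.50
NOT T = 1 − 0.50 = 0.50
NOT T AND P = max(0, a+b−1) on (0.50, 0.95) = 0.45
NOT T AND (NOT T AND P) = max(0, a+b−1) on (0.50, 0.45) = 0.00
NOT (NOT T AND (NOT T AND P)) = 1 − 0.00 = 1.00
T AND Q = max(0, a+b−1) on (0.50, 0.15) = 0.00
P OR (T AND Q) = min(1, a+b) on (0.95, 0.00) = 0.95
NOT (NOT T AND (NOT T AND P)) AND (P OR (T AND Q)) = max(0, a+b−1) on (1.00, 0.95) = 0.95

0.95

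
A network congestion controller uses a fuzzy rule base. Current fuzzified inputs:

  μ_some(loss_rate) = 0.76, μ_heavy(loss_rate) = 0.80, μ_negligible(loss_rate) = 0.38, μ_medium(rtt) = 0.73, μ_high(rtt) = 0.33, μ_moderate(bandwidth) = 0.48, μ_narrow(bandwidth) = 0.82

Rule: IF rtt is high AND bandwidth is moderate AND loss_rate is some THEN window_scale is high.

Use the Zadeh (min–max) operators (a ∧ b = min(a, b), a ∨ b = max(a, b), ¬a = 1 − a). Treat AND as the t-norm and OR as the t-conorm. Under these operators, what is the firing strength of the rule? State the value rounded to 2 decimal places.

0.33

firing strength: high=0.33, moderate=0.48, some=0.76; AND[min(a, b)] → w = 0.33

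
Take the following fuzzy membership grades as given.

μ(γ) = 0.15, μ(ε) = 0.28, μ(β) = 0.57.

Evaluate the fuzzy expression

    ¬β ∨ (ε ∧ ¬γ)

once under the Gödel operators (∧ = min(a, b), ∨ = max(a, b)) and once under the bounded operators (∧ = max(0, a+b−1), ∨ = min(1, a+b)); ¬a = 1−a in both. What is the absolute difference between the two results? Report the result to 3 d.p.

0.130

Under Gödel:
  ¬β = 1 − 0.57 = 0.43
  ¬γ = 1 − 0.15 = 0.85
  ε ∧ ¬γ = min(a, b) on (0.28, 0.85) = 0.28
  ¬β ∨ (ε ∧ ¬γ) = max(a, b) on (0.43, 0.28) = 0.43
  → value = 0.4300
Under bounded:
  ¬β = 1 − 0.57 = 0.43
  ¬γ = 1 − 0.15 = 0.85
  ε ∧ ¬γ = max(0, a+b−1) on (0.28, 0.85) = 0.13
  ¬β ∨ (ε ∧ ¬γ) = min(1, a+b) on (0.43, 0.13) = 0.56
  → value = 0.5600
|0.4300 − 0.5600| = 0.130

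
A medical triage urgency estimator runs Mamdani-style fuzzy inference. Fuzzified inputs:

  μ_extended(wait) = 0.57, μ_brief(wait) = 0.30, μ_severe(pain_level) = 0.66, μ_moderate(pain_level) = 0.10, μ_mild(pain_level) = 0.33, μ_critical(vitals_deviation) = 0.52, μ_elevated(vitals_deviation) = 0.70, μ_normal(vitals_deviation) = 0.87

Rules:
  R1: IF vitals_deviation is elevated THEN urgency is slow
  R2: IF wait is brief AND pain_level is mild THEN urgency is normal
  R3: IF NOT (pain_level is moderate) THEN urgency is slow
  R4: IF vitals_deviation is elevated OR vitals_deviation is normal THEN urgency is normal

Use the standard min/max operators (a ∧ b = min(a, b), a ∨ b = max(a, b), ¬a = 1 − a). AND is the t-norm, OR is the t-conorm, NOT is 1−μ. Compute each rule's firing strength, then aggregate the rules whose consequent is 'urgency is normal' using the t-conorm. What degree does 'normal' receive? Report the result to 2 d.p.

R1: elevated=0.70 → w = 0.70
R2: brief=0.30, mild=0.33; AND[min(a, b)] → w = 0.30
R3: ¬moderate=1−0.10=0.90 → w = 0.90
R4: elevated=0.70, normal=0.87; OR[max(a, b)] → w = 0.87
Rules with consequent 'normal': {R2, R4} → strengths 0.30, 0.87
Aggregate via t-conorm [max(a, b)]: 0.87

0.87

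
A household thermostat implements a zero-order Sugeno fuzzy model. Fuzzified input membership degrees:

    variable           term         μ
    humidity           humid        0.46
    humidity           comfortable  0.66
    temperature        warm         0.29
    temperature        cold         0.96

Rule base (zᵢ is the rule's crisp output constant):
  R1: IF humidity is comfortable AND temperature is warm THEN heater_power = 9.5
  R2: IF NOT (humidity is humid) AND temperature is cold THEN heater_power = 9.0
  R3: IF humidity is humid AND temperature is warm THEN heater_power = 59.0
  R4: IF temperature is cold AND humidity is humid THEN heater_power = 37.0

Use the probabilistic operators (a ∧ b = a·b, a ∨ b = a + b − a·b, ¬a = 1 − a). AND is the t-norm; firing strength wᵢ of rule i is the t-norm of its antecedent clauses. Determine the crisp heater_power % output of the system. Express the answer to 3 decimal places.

R1 (z=9.5): comfortable=0.66, warm=0.29; AND[a·b] → w = 0.1914
R2 (z=9.0): ¬humid=1−0.46=0.54, cold=0.96; AND[a·b] → w = 0.5184
R3 (z=59.0): humid=0.46, warm=0.29; AND[a·b] → w = 0.1334
R4 (z=37.0): cold=0.96, humid=0.46; AND[a·b] → w = 0.4416
Weighted average = (0.1914·9.5 + 0.5184·9.0 + 0.1334·59.0 + 0.4416·37.0) / (0.1914 + 0.5184 + 0.1334 + 0.4416)
  = 30.6937 / 1.2848 = 23.890

23.890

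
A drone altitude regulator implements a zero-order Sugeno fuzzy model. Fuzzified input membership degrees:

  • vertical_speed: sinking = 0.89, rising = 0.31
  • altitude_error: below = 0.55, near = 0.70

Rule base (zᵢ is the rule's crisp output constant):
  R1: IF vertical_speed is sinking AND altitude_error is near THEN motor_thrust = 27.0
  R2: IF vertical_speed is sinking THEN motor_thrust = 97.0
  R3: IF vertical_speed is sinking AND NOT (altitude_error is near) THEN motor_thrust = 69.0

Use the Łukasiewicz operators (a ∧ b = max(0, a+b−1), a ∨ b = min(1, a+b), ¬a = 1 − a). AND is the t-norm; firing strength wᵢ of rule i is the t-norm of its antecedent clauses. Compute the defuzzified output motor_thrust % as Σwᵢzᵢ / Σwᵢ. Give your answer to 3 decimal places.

69.084

R1 (z=27.0): sinking=0.89, near=0.70; AND[max(0, a+b−1)] → w = 0.59
R2 (z=97.0): sinking=0.89 → w = 0.89
R3 (z=69.0): sinking=0.89, ¬near=1−0.70=0.30; AND[max(0, a+b−1)] → w = 0.19
Weighted average = (0.59·27.0 + 0.89·97.0 + 0.19·69.0) / (0.59 + 0.89 + 0.19)
  = 115.3700 / 1.6700 = 69.084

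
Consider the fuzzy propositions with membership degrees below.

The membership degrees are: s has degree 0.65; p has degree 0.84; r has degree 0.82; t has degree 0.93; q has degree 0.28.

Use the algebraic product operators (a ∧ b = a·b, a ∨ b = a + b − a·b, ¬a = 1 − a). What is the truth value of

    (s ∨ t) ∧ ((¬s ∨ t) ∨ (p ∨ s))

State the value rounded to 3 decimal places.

s ∨ t = a + b − a·b on (0.6500, 0.9300) = 0.9755
¬s = 1 − 0.6500 = 0.3500
¬s ∨ t = a + b − a·b on (0.3500, 0.9300) = 0.9545
p ∨ s = a + b − a·b on (0.8400, 0.6500) = 0.9440
(¬s ∨ t) ∨ (p ∨ s) = a + b − a·b on (0.9545, 0.9440) = 0.9975
(s ∨ t) ∧ ((¬s ∨ t) ∨ (p ∨ s)) = a·b on (0.9755, 0.9975) = 0.9730

0.973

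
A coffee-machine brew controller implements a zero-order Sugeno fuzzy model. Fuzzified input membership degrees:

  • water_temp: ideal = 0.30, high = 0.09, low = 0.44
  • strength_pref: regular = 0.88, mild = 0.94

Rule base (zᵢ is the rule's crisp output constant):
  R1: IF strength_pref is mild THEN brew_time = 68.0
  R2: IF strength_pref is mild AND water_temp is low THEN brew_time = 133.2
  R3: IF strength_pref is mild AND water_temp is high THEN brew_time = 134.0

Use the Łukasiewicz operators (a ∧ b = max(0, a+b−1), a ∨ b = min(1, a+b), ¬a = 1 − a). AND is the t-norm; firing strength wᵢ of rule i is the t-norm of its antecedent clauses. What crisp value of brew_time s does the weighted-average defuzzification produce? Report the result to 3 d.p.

87.819

R1 (z=68.0): mild=0.94 → w = 0.94
R2 (z=133.2): mild=0.94, low=0.44; AND[max(0, a+b−1)] → w = 0.38
R3 (z=134.0): mild=0.94, high=0.09; AND[max(0, a+b−1)] → w = 0.03
Weighted average = (0.94·68.0 + 0.38·133.2 + 0.03·134.0) / (0.94 + 0.38 + 0.03)
  = 118.5560 / 1.3500 = 87.819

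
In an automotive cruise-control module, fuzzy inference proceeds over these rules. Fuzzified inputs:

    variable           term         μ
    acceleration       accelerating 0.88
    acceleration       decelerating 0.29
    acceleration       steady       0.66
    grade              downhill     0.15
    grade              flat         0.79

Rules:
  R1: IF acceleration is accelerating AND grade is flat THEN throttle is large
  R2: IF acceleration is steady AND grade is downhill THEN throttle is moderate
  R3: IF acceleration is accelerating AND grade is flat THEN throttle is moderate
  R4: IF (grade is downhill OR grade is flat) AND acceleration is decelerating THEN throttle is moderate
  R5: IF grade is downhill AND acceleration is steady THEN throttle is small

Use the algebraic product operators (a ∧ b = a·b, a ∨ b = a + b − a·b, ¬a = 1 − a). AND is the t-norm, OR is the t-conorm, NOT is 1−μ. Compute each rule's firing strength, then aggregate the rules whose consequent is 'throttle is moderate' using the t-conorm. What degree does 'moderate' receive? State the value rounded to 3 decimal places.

0.791

R1: accelerating=0.88, flat=0.79; AND[a·b] → w = 0.6952
R2: steady=0.66, downhill=0.15; AND[a·b] → w = 0.0990
R3: accelerating=0.88, flat=0.79; AND[a·b] → w = 0.6952
R4: (downhill=0.15 OR flat=0.79) = 0.8215; AND[a·b] with decelerating=0.29 → w = 0.2382
R5: downhill=0.15, steady=0.66; AND[a·b] → w = 0.0990
Rules with consequent 'moderate': {R2, R3, R4} → strengths 0.0990, 0.6952, 0.2382
Aggregate via t-conorm [a + b − a·b]: 0.7908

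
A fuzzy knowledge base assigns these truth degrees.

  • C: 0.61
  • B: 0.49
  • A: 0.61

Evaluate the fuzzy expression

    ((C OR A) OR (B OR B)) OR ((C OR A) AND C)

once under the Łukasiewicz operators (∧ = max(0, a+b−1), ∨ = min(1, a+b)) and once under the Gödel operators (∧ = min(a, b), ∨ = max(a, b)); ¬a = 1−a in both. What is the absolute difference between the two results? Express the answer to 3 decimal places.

Under Łukasiewicz:
  C OR A = min(1, a+b) on (0.61, 0.61) = 1.00
  B OR B = min(1, a+b) on (0.49, 0.49) = 0.98
  (C OR A) OR (B OR B) = min(1, a+b) on (1.00, 0.98) = 1.00
  C OR A = min(1, a+b) on (0.61, 0.61) = 1.00
  (C OR A) AND C = max(0, a+b−1) on (1.00, 0.61) = 0.61
  ((C OR A) OR (B OR B)) OR ((C OR A) AND C) = min(1, a+b) on (1.00, 0.61) = 1.00
  → value = 1.0000
Under Gödel:
  C OR A = max(a, b) on (0.61, 0.61) = 0.61
  B OR B = max(a, b) on (0.49, 0.49) = 0.49
  (C OR A) OR (B OR B) = max(a, b) on (0.61, 0.49) = 0.61
  C OR A = max(a, b) on (0.61, 0.61) = 0.61
  (C OR A) AND C = min(a, b) on (0.61, 0.61) = 0.61
  ((C OR A) OR (B OR B)) OR ((C OR A) AND C) = max(a, b) on (0.61, 0.61) = 0.61
  → value = 0.6100
|1.0000 − 0.6100| = 0.390

0.390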